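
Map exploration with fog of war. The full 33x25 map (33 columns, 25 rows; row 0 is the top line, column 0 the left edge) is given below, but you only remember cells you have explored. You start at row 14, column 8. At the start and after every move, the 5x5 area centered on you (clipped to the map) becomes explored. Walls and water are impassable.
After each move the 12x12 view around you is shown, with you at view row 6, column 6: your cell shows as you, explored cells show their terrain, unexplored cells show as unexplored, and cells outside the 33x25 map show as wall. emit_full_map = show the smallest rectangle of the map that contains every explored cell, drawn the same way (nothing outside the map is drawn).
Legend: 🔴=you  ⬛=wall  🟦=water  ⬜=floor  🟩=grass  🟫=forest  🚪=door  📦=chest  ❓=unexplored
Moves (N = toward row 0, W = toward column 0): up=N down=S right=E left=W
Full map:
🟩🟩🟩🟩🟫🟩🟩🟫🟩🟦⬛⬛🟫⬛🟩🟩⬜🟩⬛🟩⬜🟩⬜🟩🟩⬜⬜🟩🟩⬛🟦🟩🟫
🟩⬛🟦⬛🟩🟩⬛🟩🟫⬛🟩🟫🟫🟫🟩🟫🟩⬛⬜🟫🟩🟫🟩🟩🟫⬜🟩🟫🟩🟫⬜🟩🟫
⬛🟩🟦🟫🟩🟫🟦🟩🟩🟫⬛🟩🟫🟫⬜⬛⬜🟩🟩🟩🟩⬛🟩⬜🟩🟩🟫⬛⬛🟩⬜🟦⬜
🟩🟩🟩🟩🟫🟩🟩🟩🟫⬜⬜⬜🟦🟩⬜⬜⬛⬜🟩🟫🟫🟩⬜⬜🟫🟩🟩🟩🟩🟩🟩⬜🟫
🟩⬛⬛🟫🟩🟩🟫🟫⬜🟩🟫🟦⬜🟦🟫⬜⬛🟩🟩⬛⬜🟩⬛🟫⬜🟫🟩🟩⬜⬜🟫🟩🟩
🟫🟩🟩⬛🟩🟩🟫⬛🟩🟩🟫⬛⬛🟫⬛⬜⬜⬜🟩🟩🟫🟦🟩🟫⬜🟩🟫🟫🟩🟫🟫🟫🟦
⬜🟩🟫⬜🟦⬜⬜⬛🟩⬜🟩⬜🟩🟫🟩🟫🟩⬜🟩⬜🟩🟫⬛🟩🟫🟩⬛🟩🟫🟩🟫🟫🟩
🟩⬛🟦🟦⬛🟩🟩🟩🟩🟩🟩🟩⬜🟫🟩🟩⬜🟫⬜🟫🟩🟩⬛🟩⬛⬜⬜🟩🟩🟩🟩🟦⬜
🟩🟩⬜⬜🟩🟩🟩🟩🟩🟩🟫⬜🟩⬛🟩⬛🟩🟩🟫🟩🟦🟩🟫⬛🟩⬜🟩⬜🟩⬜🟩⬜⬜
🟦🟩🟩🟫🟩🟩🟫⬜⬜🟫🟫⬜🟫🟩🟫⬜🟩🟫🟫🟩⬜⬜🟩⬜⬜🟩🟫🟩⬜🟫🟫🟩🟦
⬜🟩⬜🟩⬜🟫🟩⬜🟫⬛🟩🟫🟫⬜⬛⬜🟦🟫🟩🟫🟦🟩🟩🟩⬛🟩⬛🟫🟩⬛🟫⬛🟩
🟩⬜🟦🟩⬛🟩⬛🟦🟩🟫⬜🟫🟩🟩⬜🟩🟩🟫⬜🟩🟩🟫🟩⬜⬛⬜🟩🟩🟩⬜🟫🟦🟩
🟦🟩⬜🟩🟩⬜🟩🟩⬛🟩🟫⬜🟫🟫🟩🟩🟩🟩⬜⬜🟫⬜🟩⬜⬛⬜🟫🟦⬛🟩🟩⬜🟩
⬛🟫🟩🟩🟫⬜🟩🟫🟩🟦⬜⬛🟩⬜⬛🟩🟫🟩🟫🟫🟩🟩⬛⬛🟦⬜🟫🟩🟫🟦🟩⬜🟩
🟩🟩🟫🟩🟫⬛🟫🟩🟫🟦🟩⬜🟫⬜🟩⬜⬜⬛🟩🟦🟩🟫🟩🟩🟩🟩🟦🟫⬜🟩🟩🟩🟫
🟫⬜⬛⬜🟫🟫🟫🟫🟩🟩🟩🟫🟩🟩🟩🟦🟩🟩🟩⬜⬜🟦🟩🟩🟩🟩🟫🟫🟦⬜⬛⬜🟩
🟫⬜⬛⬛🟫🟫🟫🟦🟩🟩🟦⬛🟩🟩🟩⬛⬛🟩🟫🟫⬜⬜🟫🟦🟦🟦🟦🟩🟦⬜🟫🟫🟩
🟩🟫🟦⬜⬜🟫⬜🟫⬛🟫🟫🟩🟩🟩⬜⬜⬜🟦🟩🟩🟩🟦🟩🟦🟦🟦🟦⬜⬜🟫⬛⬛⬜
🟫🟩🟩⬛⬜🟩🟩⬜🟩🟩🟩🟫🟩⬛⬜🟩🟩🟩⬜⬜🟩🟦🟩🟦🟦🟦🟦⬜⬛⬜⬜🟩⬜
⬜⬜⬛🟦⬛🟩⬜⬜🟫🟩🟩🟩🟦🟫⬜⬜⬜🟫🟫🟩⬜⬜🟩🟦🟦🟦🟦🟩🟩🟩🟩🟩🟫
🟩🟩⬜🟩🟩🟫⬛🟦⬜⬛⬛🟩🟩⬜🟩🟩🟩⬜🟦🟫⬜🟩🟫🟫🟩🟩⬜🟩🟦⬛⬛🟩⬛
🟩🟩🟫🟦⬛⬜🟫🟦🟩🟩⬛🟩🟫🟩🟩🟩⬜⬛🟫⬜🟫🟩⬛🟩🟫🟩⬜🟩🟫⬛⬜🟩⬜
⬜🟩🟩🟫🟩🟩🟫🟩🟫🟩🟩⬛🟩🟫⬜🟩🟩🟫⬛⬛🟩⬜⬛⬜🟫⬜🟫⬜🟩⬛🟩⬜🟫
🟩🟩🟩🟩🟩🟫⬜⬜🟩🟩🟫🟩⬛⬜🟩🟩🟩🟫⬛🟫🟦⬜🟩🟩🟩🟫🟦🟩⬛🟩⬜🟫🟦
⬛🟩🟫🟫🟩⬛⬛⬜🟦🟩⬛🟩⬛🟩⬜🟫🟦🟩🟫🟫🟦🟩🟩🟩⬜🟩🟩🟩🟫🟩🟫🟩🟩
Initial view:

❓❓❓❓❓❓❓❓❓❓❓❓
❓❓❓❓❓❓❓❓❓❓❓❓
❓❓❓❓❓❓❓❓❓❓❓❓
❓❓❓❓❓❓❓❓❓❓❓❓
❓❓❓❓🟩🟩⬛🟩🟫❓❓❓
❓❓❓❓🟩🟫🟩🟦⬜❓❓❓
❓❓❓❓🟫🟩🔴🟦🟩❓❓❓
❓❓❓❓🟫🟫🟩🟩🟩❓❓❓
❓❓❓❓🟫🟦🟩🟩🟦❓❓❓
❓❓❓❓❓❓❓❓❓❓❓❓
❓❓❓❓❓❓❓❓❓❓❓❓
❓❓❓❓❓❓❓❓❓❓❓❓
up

❓❓❓❓❓❓❓❓❓❓❓❓
❓❓❓❓❓❓❓❓❓❓❓❓
❓❓❓❓❓❓❓❓❓❓❓❓
❓❓❓❓❓❓❓❓❓❓❓❓
❓❓❓❓⬛🟦🟩🟫⬜❓❓❓
❓❓❓❓🟩🟩⬛🟩🟫❓❓❓
❓❓❓❓🟩🟫🔴🟦⬜❓❓❓
❓❓❓❓🟫🟩🟫🟦🟩❓❓❓
❓❓❓❓🟫🟫🟩🟩🟩❓❓❓
❓❓❓❓🟫🟦🟩🟩🟦❓❓❓
❓❓❓❓❓❓❓❓❓❓❓❓
❓❓❓❓❓❓❓❓❓❓❓❓

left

❓❓❓❓❓❓❓❓❓❓❓❓
❓❓❓❓❓❓❓❓❓❓❓❓
❓❓❓❓❓❓❓❓❓❓❓❓
❓❓❓❓❓❓❓❓❓❓❓❓
❓❓❓❓🟩⬛🟦🟩🟫⬜❓❓
❓❓❓❓⬜🟩🟩⬛🟩🟫❓❓
❓❓❓❓⬜🟩🔴🟩🟦⬜❓❓
❓❓❓❓⬛🟫🟩🟫🟦🟩❓❓
❓❓❓❓🟫🟫🟫🟩🟩🟩❓❓
❓❓❓❓❓🟫🟦🟩🟩🟦❓❓
❓❓❓❓❓❓❓❓❓❓❓❓
❓❓❓❓❓❓❓❓❓❓❓❓

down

❓❓❓❓❓❓❓❓❓❓❓❓
❓❓❓❓❓❓❓❓❓❓❓❓
❓❓❓❓❓❓❓❓❓❓❓❓
❓❓❓❓🟩⬛🟦🟩🟫⬜❓❓
❓❓❓❓⬜🟩🟩⬛🟩🟫❓❓
❓❓❓❓⬜🟩🟫🟩🟦⬜❓❓
❓❓❓❓⬛🟫🔴🟫🟦🟩❓❓
❓❓❓❓🟫🟫🟫🟩🟩🟩❓❓
❓❓❓❓🟫🟫🟦🟩🟩🟦❓❓
❓❓❓❓❓❓❓❓❓❓❓❓
❓❓❓❓❓❓❓❓❓❓❓❓
❓❓❓❓❓❓❓❓❓❓❓❓

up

❓❓❓❓❓❓❓❓❓❓❓❓
❓❓❓❓❓❓❓❓❓❓❓❓
❓❓❓❓❓❓❓❓❓❓❓❓
❓❓❓❓❓❓❓❓❓❓❓❓
❓❓❓❓🟩⬛🟦🟩🟫⬜❓❓
❓❓❓❓⬜🟩🟩⬛🟩🟫❓❓
❓❓❓❓⬜🟩🔴🟩🟦⬜❓❓
❓❓❓❓⬛🟫🟩🟫🟦🟩❓❓
❓❓❓❓🟫🟫🟫🟩🟩🟩❓❓
❓❓❓❓🟫🟫🟦🟩🟩🟦❓❓
❓❓❓❓❓❓❓❓❓❓❓❓
❓❓❓❓❓❓❓❓❓❓❓❓

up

❓❓❓❓❓❓❓❓❓❓❓❓
❓❓❓❓❓❓❓❓❓❓❓❓
❓❓❓❓❓❓❓❓❓❓❓❓
❓❓❓❓❓❓❓❓❓❓❓❓
❓❓❓❓🟫🟩⬜🟫⬛❓❓❓
❓❓❓❓🟩⬛🟦🟩🟫⬜❓❓
❓❓❓❓⬜🟩🔴⬛🟩🟫❓❓
❓❓❓❓⬜🟩🟫🟩🟦⬜❓❓
❓❓❓❓⬛🟫🟩🟫🟦🟩❓❓
❓❓❓❓🟫🟫🟫🟩🟩🟩❓❓
❓❓❓❓🟫🟫🟦🟩🟩🟦❓❓
❓❓❓❓❓❓❓❓❓❓❓❓

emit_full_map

🟫🟩⬜🟫⬛❓
🟩⬛🟦🟩🟫⬜
⬜🟩🔴⬛🟩🟫
⬜🟩🟫🟩🟦⬜
⬛🟫🟩🟫🟦🟩
🟫🟫🟫🟩🟩🟩
🟫🟫🟦🟩🟩🟦

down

❓❓❓❓❓❓❓❓❓❓❓❓
❓❓❓❓❓❓❓❓❓❓❓❓
❓❓❓❓❓❓❓❓❓❓❓❓
❓❓❓❓🟫🟩⬜🟫⬛❓❓❓
❓❓❓❓🟩⬛🟦🟩🟫⬜❓❓
❓❓❓❓⬜🟩🟩⬛🟩🟫❓❓
❓❓❓❓⬜🟩🔴🟩🟦⬜❓❓
❓❓❓❓⬛🟫🟩🟫🟦🟩❓❓
❓❓❓❓🟫🟫🟫🟩🟩🟩❓❓
❓❓❓❓🟫🟫🟦🟩🟩🟦❓❓
❓❓❓❓❓❓❓❓❓❓❓❓
❓❓❓❓❓❓❓❓❓❓❓❓

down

❓❓❓❓❓❓❓❓❓❓❓❓
❓❓❓❓❓❓❓❓❓❓❓❓
❓❓❓❓🟫🟩⬜🟫⬛❓❓❓
❓❓❓❓🟩⬛🟦🟩🟫⬜❓❓
❓❓❓❓⬜🟩🟩⬛🟩🟫❓❓
❓❓❓❓⬜🟩🟫🟩🟦⬜❓❓
❓❓❓❓⬛🟫🔴🟫🟦🟩❓❓
❓❓❓❓🟫🟫🟫🟩🟩🟩❓❓
❓❓❓❓🟫🟫🟦🟩🟩🟦❓❓
❓❓❓❓❓❓❓❓❓❓❓❓
❓❓❓❓❓❓❓❓❓❓❓❓
❓❓❓❓❓❓❓❓❓❓❓❓

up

❓❓❓❓❓❓❓❓❓❓❓❓
❓❓❓❓❓❓❓❓❓❓❓❓
❓❓❓❓❓❓❓❓❓❓❓❓
❓❓❓❓🟫🟩⬜🟫⬛❓❓❓
❓❓❓❓🟩⬛🟦🟩🟫⬜❓❓
❓❓❓❓⬜🟩🟩⬛🟩🟫❓❓
❓❓❓❓⬜🟩🔴🟩🟦⬜❓❓
❓❓❓❓⬛🟫🟩🟫🟦🟩❓❓
❓❓❓❓🟫🟫🟫🟩🟩🟩❓❓
❓❓❓❓🟫🟫🟦🟩🟩🟦❓❓
❓❓❓❓❓❓❓❓❓❓❓❓
❓❓❓❓❓❓❓❓❓❓❓❓

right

❓❓❓❓❓❓❓❓❓❓❓❓
❓❓❓❓❓❓❓❓❓❓❓❓
❓❓❓❓❓❓❓❓❓❓❓❓
❓❓❓🟫🟩⬜🟫⬛❓❓❓❓
❓❓❓🟩⬛🟦🟩🟫⬜❓❓❓
❓❓❓⬜🟩🟩⬛🟩🟫❓❓❓
❓❓❓⬜🟩🟫🔴🟦⬜❓❓❓
❓❓❓⬛🟫🟩🟫🟦🟩❓❓❓
❓❓❓🟫🟫🟫🟩🟩🟩❓❓❓
❓❓❓🟫🟫🟦🟩🟩🟦❓❓❓
❓❓❓❓❓❓❓❓❓❓❓❓
❓❓❓❓❓❓❓❓❓❓❓❓

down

❓❓❓❓❓❓❓❓❓❓❓❓
❓❓❓❓❓❓❓❓❓❓❓❓
❓❓❓🟫🟩⬜🟫⬛❓❓❓❓
❓❓❓🟩⬛🟦🟩🟫⬜❓❓❓
❓❓❓⬜🟩🟩⬛🟩🟫❓❓❓
❓❓❓⬜🟩🟫🟩🟦⬜❓❓❓
❓❓❓⬛🟫🟩🔴🟦🟩❓❓❓
❓❓❓🟫🟫🟫🟩🟩🟩❓❓❓
❓❓❓🟫🟫🟦🟩🟩🟦❓❓❓
❓❓❓❓❓❓❓❓❓❓❓❓
❓❓❓❓❓❓❓❓❓❓❓❓
❓❓❓❓❓❓❓❓❓❓❓❓

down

❓❓❓❓❓❓❓❓❓❓❓❓
❓❓❓🟫🟩⬜🟫⬛❓❓❓❓
❓❓❓🟩⬛🟦🟩🟫⬜❓❓❓
❓❓❓⬜🟩🟩⬛🟩🟫❓❓❓
❓❓❓⬜🟩🟫🟩🟦⬜❓❓❓
❓❓❓⬛🟫🟩🟫🟦🟩❓❓❓
❓❓❓🟫🟫🟫🔴🟩🟩❓❓❓
❓❓❓🟫🟫🟦🟩🟩🟦❓❓❓
❓❓❓❓⬜🟫⬛🟫🟫❓❓❓
❓❓❓❓❓❓❓❓❓❓❓❓
❓❓❓❓❓❓❓❓❓❓❓❓
❓❓❓❓❓❓❓❓❓❓❓❓

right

❓❓❓❓❓❓❓❓❓❓❓❓
❓❓🟫🟩⬜🟫⬛❓❓❓❓❓
❓❓🟩⬛🟦🟩🟫⬜❓❓❓❓
❓❓⬜🟩🟩⬛🟩🟫❓❓❓❓
❓❓⬜🟩🟫🟩🟦⬜⬛❓❓❓
❓❓⬛🟫🟩🟫🟦🟩⬜❓❓❓
❓❓🟫🟫🟫🟩🔴🟩🟫❓❓❓
❓❓🟫🟫🟦🟩🟩🟦⬛❓❓❓
❓❓❓⬜🟫⬛🟫🟫🟩❓❓❓
❓❓❓❓❓❓❓❓❓❓❓❓
❓❓❓❓❓❓❓❓❓❓❓❓
❓❓❓❓❓❓❓❓❓❓❓❓

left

❓❓❓❓❓❓❓❓❓❓❓❓
❓❓❓🟫🟩⬜🟫⬛❓❓❓❓
❓❓❓🟩⬛🟦🟩🟫⬜❓❓❓
❓❓❓⬜🟩🟩⬛🟩🟫❓❓❓
❓❓❓⬜🟩🟫🟩🟦⬜⬛❓❓
❓❓❓⬛🟫🟩🟫🟦🟩⬜❓❓
❓❓❓🟫🟫🟫🔴🟩🟩🟫❓❓
❓❓❓🟫🟫🟦🟩🟩🟦⬛❓❓
❓❓❓❓⬜🟫⬛🟫🟫🟩❓❓
❓❓❓❓❓❓❓❓❓❓❓❓
❓❓❓❓❓❓❓❓❓❓❓❓
❓❓❓❓❓❓❓❓❓❓❓❓

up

❓❓❓❓❓❓❓❓❓❓❓❓
❓❓❓❓❓❓❓❓❓❓❓❓
❓❓❓🟫🟩⬜🟫⬛❓❓❓❓
❓❓❓🟩⬛🟦🟩🟫⬜❓❓❓
❓❓❓⬜🟩🟩⬛🟩🟫❓❓❓
❓❓❓⬜🟩🟫🟩🟦⬜⬛❓❓
❓❓❓⬛🟫🟩🔴🟦🟩⬜❓❓
❓❓❓🟫🟫🟫🟩🟩🟩🟫❓❓
❓❓❓🟫🟫🟦🟩🟩🟦⬛❓❓
❓❓❓❓⬜🟫⬛🟫🟫🟩❓❓
❓❓❓❓❓❓❓❓❓❓❓❓
❓❓❓❓❓❓❓❓❓❓❓❓

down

❓❓❓❓❓❓❓❓❓❓❓❓
❓❓❓🟫🟩⬜🟫⬛❓❓❓❓
❓❓❓🟩⬛🟦🟩🟫⬜❓❓❓
❓❓❓⬜🟩🟩⬛🟩🟫❓❓❓
❓❓❓⬜🟩🟫🟩🟦⬜⬛❓❓
❓❓❓⬛🟫🟩🟫🟦🟩⬜❓❓
❓❓❓🟫🟫🟫🔴🟩🟩🟫❓❓
❓❓❓🟫🟫🟦🟩🟩🟦⬛❓❓
❓❓❓❓⬜🟫⬛🟫🟫🟩❓❓
❓❓❓❓❓❓❓❓❓❓❓❓
❓❓❓❓❓❓❓❓❓❓❓❓
❓❓❓❓❓❓❓❓❓❓❓❓

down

❓❓❓🟫🟩⬜🟫⬛❓❓❓❓
❓❓❓🟩⬛🟦🟩🟫⬜❓❓❓
❓❓❓⬜🟩🟩⬛🟩🟫❓❓❓
❓❓❓⬜🟩🟫🟩🟦⬜⬛❓❓
❓❓❓⬛🟫🟩🟫🟦🟩⬜❓❓
❓❓❓🟫🟫🟫🟩🟩🟩🟫❓❓
❓❓❓🟫🟫🟦🔴🟩🟦⬛❓❓
❓❓❓❓⬜🟫⬛🟫🟫🟩❓❓
❓❓❓❓🟩⬜🟩🟩🟩❓❓❓
❓❓❓❓❓❓❓❓❓❓❓❓
❓❓❓❓❓❓❓❓❓❓❓❓
❓❓❓❓❓❓❓❓❓❓❓❓

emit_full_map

🟫🟩⬜🟫⬛❓❓
🟩⬛🟦🟩🟫⬜❓
⬜🟩🟩⬛🟩🟫❓
⬜🟩🟫🟩🟦⬜⬛
⬛🟫🟩🟫🟦🟩⬜
🟫🟫🟫🟩🟩🟩🟫
🟫🟫🟦🔴🟩🟦⬛
❓⬜🟫⬛🟫🟫🟩
❓🟩⬜🟩🟩🟩❓

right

❓❓🟫🟩⬜🟫⬛❓❓❓❓❓
❓❓🟩⬛🟦🟩🟫⬜❓❓❓❓
❓❓⬜🟩🟩⬛🟩🟫❓❓❓❓
❓❓⬜🟩🟫🟩🟦⬜⬛❓❓❓
❓❓⬛🟫🟩🟫🟦🟩⬜❓❓❓
❓❓🟫🟫🟫🟩🟩🟩🟫❓❓❓
❓❓🟫🟫🟦🟩🔴🟦⬛❓❓❓
❓❓❓⬜🟫⬛🟫🟫🟩❓❓❓
❓❓❓🟩⬜🟩🟩🟩🟫❓❓❓
❓❓❓❓❓❓❓❓❓❓❓❓
❓❓❓❓❓❓❓❓❓❓❓❓
❓❓❓❓❓❓❓❓❓❓❓❓

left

❓❓❓🟫🟩⬜🟫⬛❓❓❓❓
❓❓❓🟩⬛🟦🟩🟫⬜❓❓❓
❓❓❓⬜🟩🟩⬛🟩🟫❓❓❓
❓❓❓⬜🟩🟫🟩🟦⬜⬛❓❓
❓❓❓⬛🟫🟩🟫🟦🟩⬜❓❓
❓❓❓🟫🟫🟫🟩🟩🟩🟫❓❓
❓❓❓🟫🟫🟦🔴🟩🟦⬛❓❓
❓❓❓❓⬜🟫⬛🟫🟫🟩❓❓
❓❓❓❓🟩⬜🟩🟩🟩🟫❓❓
❓❓❓❓❓❓❓❓❓❓❓❓
❓❓❓❓❓❓❓❓❓❓❓❓
❓❓❓❓❓❓❓❓❓❓❓❓

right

❓❓🟫🟩⬜🟫⬛❓❓❓❓❓
❓❓🟩⬛🟦🟩🟫⬜❓❓❓❓
❓❓⬜🟩🟩⬛🟩🟫❓❓❓❓
❓❓⬜🟩🟫🟩🟦⬜⬛❓❓❓
❓❓⬛🟫🟩🟫🟦🟩⬜❓❓❓
❓❓🟫🟫🟫🟩🟩🟩🟫❓❓❓
❓❓🟫🟫🟦🟩🔴🟦⬛❓❓❓
❓❓❓⬜🟫⬛🟫🟫🟩❓❓❓
❓❓❓🟩⬜🟩🟩🟩🟫❓❓❓
❓❓❓❓❓❓❓❓❓❓❓❓
❓❓❓❓❓❓❓❓❓❓❓❓
❓❓❓❓❓❓❓❓❓❓❓❓

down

❓❓🟩⬛🟦🟩🟫⬜❓❓❓❓
❓❓⬜🟩🟩⬛🟩🟫❓❓❓❓
❓❓⬜🟩🟫🟩🟦⬜⬛❓❓❓
❓❓⬛🟫🟩🟫🟦🟩⬜❓❓❓
❓❓🟫🟫🟫🟩🟩🟩🟫❓❓❓
❓❓🟫🟫🟦🟩🟩🟦⬛❓❓❓
❓❓❓⬜🟫⬛🔴🟫🟩❓❓❓
❓❓❓🟩⬜🟩🟩🟩🟫❓❓❓
❓❓❓❓⬜🟫🟩🟩🟩❓❓❓
❓❓❓❓❓❓❓❓❓❓❓❓
❓❓❓❓❓❓❓❓❓❓❓❓
❓❓❓❓❓❓❓❓❓❓❓❓

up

❓❓🟫🟩⬜🟫⬛❓❓❓❓❓
❓❓🟩⬛🟦🟩🟫⬜❓❓❓❓
❓❓⬜🟩🟩⬛🟩🟫❓❓❓❓
❓❓⬜🟩🟫🟩🟦⬜⬛❓❓❓
❓❓⬛🟫🟩🟫🟦🟩⬜❓❓❓
❓❓🟫🟫🟫🟩🟩🟩🟫❓❓❓
❓❓🟫🟫🟦🟩🔴🟦⬛❓❓❓
❓❓❓⬜🟫⬛🟫🟫🟩❓❓❓
❓❓❓🟩⬜🟩🟩🟩🟫❓❓❓
❓❓❓❓⬜🟫🟩🟩🟩❓❓❓
❓❓❓❓❓❓❓❓❓❓❓❓
❓❓❓❓❓❓❓❓❓❓❓❓

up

❓❓❓❓❓❓❓❓❓❓❓❓
❓❓🟫🟩⬜🟫⬛❓❓❓❓❓
❓❓🟩⬛🟦🟩🟫⬜❓❓❓❓
❓❓⬜🟩🟩⬛🟩🟫❓❓❓❓
❓❓⬜🟩🟫🟩🟦⬜⬛❓❓❓
❓❓⬛🟫🟩🟫🟦🟩⬜❓❓❓
❓❓🟫🟫🟫🟩🔴🟩🟫❓❓❓
❓❓🟫🟫🟦🟩🟩🟦⬛❓❓❓
❓❓❓⬜🟫⬛🟫🟫🟩❓❓❓
❓❓❓🟩⬜🟩🟩🟩🟫❓❓❓
❓❓❓❓⬜🟫🟩🟩🟩❓❓❓
❓❓❓❓❓❓❓❓❓❓❓❓

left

❓❓❓❓❓❓❓❓❓❓❓❓
❓❓❓🟫🟩⬜🟫⬛❓❓❓❓
❓❓❓🟩⬛🟦🟩🟫⬜❓❓❓
❓❓❓⬜🟩🟩⬛🟩🟫❓❓❓
❓❓❓⬜🟩🟫🟩🟦⬜⬛❓❓
❓❓❓⬛🟫🟩🟫🟦🟩⬜❓❓
❓❓❓🟫🟫🟫🔴🟩🟩🟫❓❓
❓❓❓🟫🟫🟦🟩🟩🟦⬛❓❓
❓❓❓❓⬜🟫⬛🟫🟫🟩❓❓
❓❓❓❓🟩⬜🟩🟩🟩🟫❓❓
❓❓❓❓❓⬜🟫🟩🟩🟩❓❓
❓❓❓❓❓❓❓❓❓❓❓❓

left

❓❓❓❓❓❓❓❓❓❓❓❓
❓❓❓❓🟫🟩⬜🟫⬛❓❓❓
❓❓❓❓🟩⬛🟦🟩🟫⬜❓❓
❓❓❓❓⬜🟩🟩⬛🟩🟫❓❓
❓❓❓❓⬜🟩🟫🟩🟦⬜⬛❓
❓❓❓❓⬛🟫🟩🟫🟦🟩⬜❓
❓❓❓❓🟫🟫🔴🟩🟩🟩🟫❓
❓❓❓❓🟫🟫🟦🟩🟩🟦⬛❓
❓❓❓❓🟫⬜🟫⬛🟫🟫🟩❓
❓❓❓❓❓🟩⬜🟩🟩🟩🟫❓
❓❓❓❓❓❓⬜🟫🟩🟩🟩❓
❓❓❓❓❓❓❓❓❓❓❓❓

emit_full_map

🟫🟩⬜🟫⬛❓❓
🟩⬛🟦🟩🟫⬜❓
⬜🟩🟩⬛🟩🟫❓
⬜🟩🟫🟩🟦⬜⬛
⬛🟫🟩🟫🟦🟩⬜
🟫🟫🔴🟩🟩🟩🟫
🟫🟫🟦🟩🟩🟦⬛
🟫⬜🟫⬛🟫🟫🟩
❓🟩⬜🟩🟩🟩🟫
❓❓⬜🟫🟩🟩🟩


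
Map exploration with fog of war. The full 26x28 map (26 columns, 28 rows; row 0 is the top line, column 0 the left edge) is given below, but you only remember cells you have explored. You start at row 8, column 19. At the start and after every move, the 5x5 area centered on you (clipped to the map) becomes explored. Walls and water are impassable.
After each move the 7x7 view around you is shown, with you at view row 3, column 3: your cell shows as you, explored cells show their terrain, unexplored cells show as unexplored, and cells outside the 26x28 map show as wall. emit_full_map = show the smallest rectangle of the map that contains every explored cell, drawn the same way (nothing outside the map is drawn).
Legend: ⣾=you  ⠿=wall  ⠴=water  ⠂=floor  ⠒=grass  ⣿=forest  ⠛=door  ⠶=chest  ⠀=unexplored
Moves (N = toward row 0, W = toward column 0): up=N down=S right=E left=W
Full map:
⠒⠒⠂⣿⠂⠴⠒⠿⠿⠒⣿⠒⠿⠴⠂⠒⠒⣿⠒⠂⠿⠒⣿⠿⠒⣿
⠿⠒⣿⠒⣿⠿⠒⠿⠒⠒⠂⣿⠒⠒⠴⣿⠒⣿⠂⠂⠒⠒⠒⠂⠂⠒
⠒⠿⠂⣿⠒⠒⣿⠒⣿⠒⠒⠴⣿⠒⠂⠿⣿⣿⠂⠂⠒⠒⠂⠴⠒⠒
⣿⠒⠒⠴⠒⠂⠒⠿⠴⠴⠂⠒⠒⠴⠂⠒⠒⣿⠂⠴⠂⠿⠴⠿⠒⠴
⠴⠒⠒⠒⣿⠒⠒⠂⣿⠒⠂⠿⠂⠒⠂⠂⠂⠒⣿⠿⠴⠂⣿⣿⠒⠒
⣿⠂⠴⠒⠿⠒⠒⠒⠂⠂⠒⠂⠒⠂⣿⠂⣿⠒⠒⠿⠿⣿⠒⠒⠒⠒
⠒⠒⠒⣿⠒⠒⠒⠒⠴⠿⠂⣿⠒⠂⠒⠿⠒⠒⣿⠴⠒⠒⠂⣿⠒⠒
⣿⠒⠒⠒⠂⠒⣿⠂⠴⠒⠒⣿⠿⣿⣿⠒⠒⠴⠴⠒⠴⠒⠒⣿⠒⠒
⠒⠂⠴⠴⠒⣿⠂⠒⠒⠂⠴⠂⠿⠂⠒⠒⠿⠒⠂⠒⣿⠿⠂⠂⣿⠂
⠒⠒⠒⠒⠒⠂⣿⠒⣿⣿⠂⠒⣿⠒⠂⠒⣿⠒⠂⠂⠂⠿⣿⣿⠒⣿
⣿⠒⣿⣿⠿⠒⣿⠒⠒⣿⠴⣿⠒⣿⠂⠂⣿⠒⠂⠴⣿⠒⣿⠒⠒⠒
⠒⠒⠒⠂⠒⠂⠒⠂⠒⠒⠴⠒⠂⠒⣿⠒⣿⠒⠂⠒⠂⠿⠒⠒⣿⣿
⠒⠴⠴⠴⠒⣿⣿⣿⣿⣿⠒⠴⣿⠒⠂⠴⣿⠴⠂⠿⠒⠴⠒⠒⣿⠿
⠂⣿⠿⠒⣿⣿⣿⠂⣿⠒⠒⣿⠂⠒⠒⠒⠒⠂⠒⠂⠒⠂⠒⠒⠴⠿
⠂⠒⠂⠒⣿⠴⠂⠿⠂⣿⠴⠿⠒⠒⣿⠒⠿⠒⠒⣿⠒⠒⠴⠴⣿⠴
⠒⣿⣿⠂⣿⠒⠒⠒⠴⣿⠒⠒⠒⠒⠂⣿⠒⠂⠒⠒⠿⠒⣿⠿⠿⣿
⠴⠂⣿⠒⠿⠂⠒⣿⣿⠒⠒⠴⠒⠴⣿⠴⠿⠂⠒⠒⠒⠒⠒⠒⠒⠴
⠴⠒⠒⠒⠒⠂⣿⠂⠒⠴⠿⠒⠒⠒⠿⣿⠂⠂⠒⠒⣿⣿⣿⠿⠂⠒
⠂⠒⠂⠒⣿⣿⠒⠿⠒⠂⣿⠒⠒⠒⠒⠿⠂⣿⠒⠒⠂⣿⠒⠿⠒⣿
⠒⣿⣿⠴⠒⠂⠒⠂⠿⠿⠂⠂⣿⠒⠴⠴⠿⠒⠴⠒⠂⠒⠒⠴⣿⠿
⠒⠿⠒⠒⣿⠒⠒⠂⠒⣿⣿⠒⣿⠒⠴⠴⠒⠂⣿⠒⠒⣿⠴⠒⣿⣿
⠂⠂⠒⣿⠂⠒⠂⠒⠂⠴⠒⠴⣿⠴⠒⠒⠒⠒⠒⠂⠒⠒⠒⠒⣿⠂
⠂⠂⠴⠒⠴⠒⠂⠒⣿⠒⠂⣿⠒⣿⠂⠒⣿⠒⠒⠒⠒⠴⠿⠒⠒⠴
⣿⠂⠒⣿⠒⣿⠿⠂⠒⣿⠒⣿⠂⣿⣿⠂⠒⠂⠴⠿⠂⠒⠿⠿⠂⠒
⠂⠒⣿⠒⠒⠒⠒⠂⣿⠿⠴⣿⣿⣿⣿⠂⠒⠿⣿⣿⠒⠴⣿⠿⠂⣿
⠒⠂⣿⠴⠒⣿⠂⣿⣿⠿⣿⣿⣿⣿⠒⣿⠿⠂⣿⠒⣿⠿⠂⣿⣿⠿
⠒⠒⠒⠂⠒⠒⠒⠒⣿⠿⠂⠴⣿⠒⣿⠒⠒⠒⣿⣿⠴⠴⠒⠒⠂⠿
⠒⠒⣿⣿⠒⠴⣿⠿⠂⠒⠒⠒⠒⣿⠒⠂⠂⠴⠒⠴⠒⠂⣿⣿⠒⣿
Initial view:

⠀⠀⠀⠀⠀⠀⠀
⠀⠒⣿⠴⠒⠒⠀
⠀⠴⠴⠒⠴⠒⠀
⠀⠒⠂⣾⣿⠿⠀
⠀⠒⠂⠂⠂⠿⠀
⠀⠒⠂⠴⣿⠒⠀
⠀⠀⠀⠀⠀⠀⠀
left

⠀⠀⠀⠀⠀⠀⠀
⠀⠒⠒⣿⠴⠒⠒
⠀⠒⠴⠴⠒⠴⠒
⠀⠿⠒⣾⠒⣿⠿
⠀⣿⠒⠂⠂⠂⠿
⠀⣿⠒⠂⠴⣿⠒
⠀⠀⠀⠀⠀⠀⠀

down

⠀⠒⠒⣿⠴⠒⠒
⠀⠒⠴⠴⠒⠴⠒
⠀⠿⠒⠂⠒⣿⠿
⠀⣿⠒⣾⠂⠂⠿
⠀⣿⠒⠂⠴⣿⠒
⠀⣿⠒⠂⠒⠂⠀
⠀⠀⠀⠀⠀⠀⠀

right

⠒⠒⣿⠴⠒⠒⠀
⠒⠴⠴⠒⠴⠒⠀
⠿⠒⠂⠒⣿⠿⠀
⣿⠒⠂⣾⠂⠿⠀
⣿⠒⠂⠴⣿⠒⠀
⣿⠒⠂⠒⠂⠿⠀
⠀⠀⠀⠀⠀⠀⠀

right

⠒⣿⠴⠒⠒⠀⠀
⠴⠴⠒⠴⠒⠒⠀
⠒⠂⠒⣿⠿⠂⠀
⠒⠂⠂⣾⠿⣿⠀
⠒⠂⠴⣿⠒⣿⠀
⠒⠂⠒⠂⠿⠒⠀
⠀⠀⠀⠀⠀⠀⠀

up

⠀⠀⠀⠀⠀⠀⠀
⠒⣿⠴⠒⠒⠂⠀
⠴⠴⠒⠴⠒⠒⠀
⠒⠂⠒⣾⠿⠂⠀
⠒⠂⠂⠂⠿⣿⠀
⠒⠂⠴⣿⠒⣿⠀
⠒⠂⠒⠂⠿⠒⠀

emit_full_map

⠒⠒⣿⠴⠒⠒⠂
⠒⠴⠴⠒⠴⠒⠒
⠿⠒⠂⠒⣾⠿⠂
⣿⠒⠂⠂⠂⠿⣿
⣿⠒⠂⠴⣿⠒⣿
⣿⠒⠂⠒⠂⠿⠒

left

⠀⠀⠀⠀⠀⠀⠀
⠒⠒⣿⠴⠒⠒⠂
⠒⠴⠴⠒⠴⠒⠒
⠿⠒⠂⣾⣿⠿⠂
⣿⠒⠂⠂⠂⠿⣿
⣿⠒⠂⠴⣿⠒⣿
⣿⠒⠂⠒⠂⠿⠒

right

⠀⠀⠀⠀⠀⠀⠀
⠒⣿⠴⠒⠒⠂⠀
⠴⠴⠒⠴⠒⠒⠀
⠒⠂⠒⣾⠿⠂⠀
⠒⠂⠂⠂⠿⣿⠀
⠒⠂⠴⣿⠒⣿⠀
⠒⠂⠒⠂⠿⠒⠀

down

⠒⣿⠴⠒⠒⠂⠀
⠴⠴⠒⠴⠒⠒⠀
⠒⠂⠒⣿⠿⠂⠀
⠒⠂⠂⣾⠿⣿⠀
⠒⠂⠴⣿⠒⣿⠀
⠒⠂⠒⠂⠿⠒⠀
⠀⠀⠀⠀⠀⠀⠀

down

⠴⠴⠒⠴⠒⠒⠀
⠒⠂⠒⣿⠿⠂⠀
⠒⠂⠂⠂⠿⣿⠀
⠒⠂⠴⣾⠒⣿⠀
⠒⠂⠒⠂⠿⠒⠀
⠀⠂⠿⠒⠴⠒⠀
⠀⠀⠀⠀⠀⠀⠀

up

⠒⣿⠴⠒⠒⠂⠀
⠴⠴⠒⠴⠒⠒⠀
⠒⠂⠒⣿⠿⠂⠀
⠒⠂⠂⣾⠿⣿⠀
⠒⠂⠴⣿⠒⣿⠀
⠒⠂⠒⠂⠿⠒⠀
⠀⠂⠿⠒⠴⠒⠀

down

⠴⠴⠒⠴⠒⠒⠀
⠒⠂⠒⣿⠿⠂⠀
⠒⠂⠂⠂⠿⣿⠀
⠒⠂⠴⣾⠒⣿⠀
⠒⠂⠒⠂⠿⠒⠀
⠀⠂⠿⠒⠴⠒⠀
⠀⠀⠀⠀⠀⠀⠀

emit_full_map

⠒⠒⣿⠴⠒⠒⠂
⠒⠴⠴⠒⠴⠒⠒
⠿⠒⠂⠒⣿⠿⠂
⣿⠒⠂⠂⠂⠿⣿
⣿⠒⠂⠴⣾⠒⣿
⣿⠒⠂⠒⠂⠿⠒
⠀⠀⠂⠿⠒⠴⠒

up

⠒⣿⠴⠒⠒⠂⠀
⠴⠴⠒⠴⠒⠒⠀
⠒⠂⠒⣿⠿⠂⠀
⠒⠂⠂⣾⠿⣿⠀
⠒⠂⠴⣿⠒⣿⠀
⠒⠂⠒⠂⠿⠒⠀
⠀⠂⠿⠒⠴⠒⠀


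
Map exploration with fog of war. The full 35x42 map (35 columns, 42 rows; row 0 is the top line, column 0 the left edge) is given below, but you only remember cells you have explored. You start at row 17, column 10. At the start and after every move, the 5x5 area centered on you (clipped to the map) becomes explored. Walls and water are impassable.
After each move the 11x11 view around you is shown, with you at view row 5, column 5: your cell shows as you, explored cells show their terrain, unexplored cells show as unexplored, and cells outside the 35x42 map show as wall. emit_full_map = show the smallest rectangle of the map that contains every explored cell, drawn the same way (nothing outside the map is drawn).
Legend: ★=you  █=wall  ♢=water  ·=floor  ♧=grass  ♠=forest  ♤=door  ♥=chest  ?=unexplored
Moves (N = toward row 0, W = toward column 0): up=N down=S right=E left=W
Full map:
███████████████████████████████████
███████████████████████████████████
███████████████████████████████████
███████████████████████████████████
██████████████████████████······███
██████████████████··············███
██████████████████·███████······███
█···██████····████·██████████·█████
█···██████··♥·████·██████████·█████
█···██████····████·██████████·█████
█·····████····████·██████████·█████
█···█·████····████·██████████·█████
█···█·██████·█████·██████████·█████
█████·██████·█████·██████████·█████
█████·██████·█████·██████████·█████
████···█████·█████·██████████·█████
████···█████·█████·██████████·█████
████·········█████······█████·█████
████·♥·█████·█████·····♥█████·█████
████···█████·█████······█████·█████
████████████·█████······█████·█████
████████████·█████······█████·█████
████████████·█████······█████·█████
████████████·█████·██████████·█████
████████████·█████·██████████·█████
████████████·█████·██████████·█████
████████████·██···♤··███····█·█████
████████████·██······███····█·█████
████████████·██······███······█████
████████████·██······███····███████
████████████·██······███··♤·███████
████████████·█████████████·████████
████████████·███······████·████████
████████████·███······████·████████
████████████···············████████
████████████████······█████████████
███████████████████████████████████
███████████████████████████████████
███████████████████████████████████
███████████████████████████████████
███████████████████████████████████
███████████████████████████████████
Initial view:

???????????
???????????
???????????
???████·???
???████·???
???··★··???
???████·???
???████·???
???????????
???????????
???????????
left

???????????
???????????
???????????
???█████·??
???█████·??
???··★···??
???█████·??
???█████·??
???????????
???????????
???????????

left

???????????
???????????
???????????
???·█████·?
???·█████·?
???··★····?
???·█████·?
???·█████·?
???????????
???????????
???????????

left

???????????
???????????
???????????
???··█████·
???··█████·
???··★·····
???♥·█████·
???··█████·
???????????
???????????
???????????

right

???????????
???????????
???????????
??··█████·?
??··█████·?
??···★····?
??♥·█████·?
??··█████·?
???????????
???????????
???????????

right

???????????
???????????
???????????
?··█████·??
?··█████·??
?····★···??
?♥·█████·??
?··█████·??
???????????
???????????
???????????

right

???????????
???????????
???????????
··█████·???
··█████·???
·····★··???
♥·█████·???
··█████·???
???????????
???????????
???????????

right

???????????
???????????
???????????
·█████·█???
·█████·█???
·····★·█???
·█████·█???
·█████·█???
???????????
???????????
???????????

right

???????????
???????????
???????????
█████·██???
█████·██???
·····★██???
█████·██???
█████·██???
???????????
???????????
???????????

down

???????????
???????????
█████·██???
█████·██???
······██???
█████★██???
█████·██???
???██·██???
???????????
???????????
???????????

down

???????????
█████·██???
█████·██???
······██???
█████·██???
█████★██???
???██·██???
???██·██???
???????????
???????????
???????????

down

█████·██???
█████·██???
······██???
█████·██???
█████·██???
???██★██???
???██·██???
???██·██???
???????????
???????????
???????????

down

█████·██???
······██???
█████·██???
█████·██???
???██·██???
???██★██???
???██·██???
???██·██???
???????????
???????????
???????????

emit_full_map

··█████·██
··█████·██
········██
♥·█████·██
··█████·██
?????██·██
?????██★██
?????██·██
?????██·██

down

······██???
█████·██???
█████·██???
???██·██???
???██·██???
???██★██???
???██·██???
???██·██???
???????????
???????????
???????????

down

█████·██???
█████·██???
???██·██???
???██·██???
???██·██???
???██★██???
???██·██???
???██·██???
???????????
???????????
???????????

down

█████·██???
???██·██???
???██·██???
???██·██???
???██·██???
???██★██???
???██·██???
???██·██???
???????????
???????????
???????????

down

???██·██???
???██·██???
???██·██???
???██·██???
???██·██???
???██★██???
???██·██???
???██·██???
???????????
???????????
???????????

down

???██·██???
???██·██???
???██·██???
???██·██???
???██·██???
???██★██???
???██·██???
???██·██???
???????????
???????????
???????????


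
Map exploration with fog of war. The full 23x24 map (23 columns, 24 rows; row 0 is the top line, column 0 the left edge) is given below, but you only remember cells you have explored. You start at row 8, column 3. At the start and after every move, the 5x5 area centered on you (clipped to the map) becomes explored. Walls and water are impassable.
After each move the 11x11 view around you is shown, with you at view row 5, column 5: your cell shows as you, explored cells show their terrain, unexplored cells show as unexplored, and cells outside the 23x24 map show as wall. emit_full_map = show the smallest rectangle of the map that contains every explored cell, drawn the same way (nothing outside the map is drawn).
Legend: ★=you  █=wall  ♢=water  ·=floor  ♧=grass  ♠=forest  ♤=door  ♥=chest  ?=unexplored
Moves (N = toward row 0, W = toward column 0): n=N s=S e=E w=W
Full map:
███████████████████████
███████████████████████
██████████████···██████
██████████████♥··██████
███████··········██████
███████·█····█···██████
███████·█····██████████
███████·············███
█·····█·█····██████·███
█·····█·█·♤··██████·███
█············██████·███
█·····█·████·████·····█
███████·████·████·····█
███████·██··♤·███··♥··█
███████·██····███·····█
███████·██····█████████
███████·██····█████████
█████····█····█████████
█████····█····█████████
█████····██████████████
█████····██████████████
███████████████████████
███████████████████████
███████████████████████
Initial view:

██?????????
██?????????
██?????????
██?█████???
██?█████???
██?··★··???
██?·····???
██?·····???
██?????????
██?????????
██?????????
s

██?????????
██?????????
██?█████???
██?█████???
██?·····???
██?··★··???
██?·····???
██?·····???
██?????????
██?????????
██?????????

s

██?????????
██?█████???
██?█████???
██?·····???
██?·····???
██?··★··???
██?·····???
██?█████???
██?????????
██?????????
██?????????

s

██?█████???
██?█████???
██?·····???
██?·····???
██?·····???
██?··★··???
██?█████???
██?█████???
██?????????
██?????????
██?????????

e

█?█████????
█?█████????
█?·····????
█?·····█???
█?······???
█?···★·█???
█?██████???
█?██████???
█??????????
█??????????
█??????????

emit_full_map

█████?
█████?
·····?
·····█
······
···★·█
██████
██████

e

?█████?????
?█████?????
?·····?????
?·····█·???
?·······???
?····★█·???
?██████·???
?██████·???
???????????
???????????
???????????

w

█?█████????
█?█████????
█?·····????
█?·····█·??
█?·······??
█?···★·█·??
█?██████·??
█?██████·??
█??????????
█??????????
█??????????

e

?█████?????
?█████?????
?·····?????
?·····█·???
?·······???
?····★█·???
?██████·???
?██████·???
???????????
???????????
???????????

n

???????????
?█████?????
?█████?????
?·····█·???
?·····█·???
?····★··???
?·····█·???
?██████·???
?██████·???
???????????
???????????

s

?█████?????
?█████?????
?·····█·???
?·····█·???
?·······???
?····★█·???
?██████·???
?██████·???
???????????
???????????
???????????

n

???????????
?█████?????
?█████?????
?·····█·???
?·····█·???
?····★··???
?·····█·???
?██████·???
?██████·???
???????????
???????????

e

???????????
█████??????
█████??????
·····█·█???
·····█·█???
·····★··???
·····█·█???
██████·█???
██████·????
???????????
???????????

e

???????????
████???????
████???????
····█·█·???
····█·█·???
·····★··???
····█·██???
█████·██???
█████·?????
???????????
???????????

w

???????????
█████??????
█████??????
·····█·█·??
·····█·█·??
·····★···??
·····█·██??
██████·██??
██████·????
???????????
???????????

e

???????????
████???????
████???????
····█·█·???
····█·█·???
·····★··???
····█·██???
█████·██???
█████·?????
???????????
???????????

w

???????????
█████??????
█████??????
·····█·█·??
·····█·█·??
·····★···??
·····█·██??
██████·██??
██████·????
???????????
???????????


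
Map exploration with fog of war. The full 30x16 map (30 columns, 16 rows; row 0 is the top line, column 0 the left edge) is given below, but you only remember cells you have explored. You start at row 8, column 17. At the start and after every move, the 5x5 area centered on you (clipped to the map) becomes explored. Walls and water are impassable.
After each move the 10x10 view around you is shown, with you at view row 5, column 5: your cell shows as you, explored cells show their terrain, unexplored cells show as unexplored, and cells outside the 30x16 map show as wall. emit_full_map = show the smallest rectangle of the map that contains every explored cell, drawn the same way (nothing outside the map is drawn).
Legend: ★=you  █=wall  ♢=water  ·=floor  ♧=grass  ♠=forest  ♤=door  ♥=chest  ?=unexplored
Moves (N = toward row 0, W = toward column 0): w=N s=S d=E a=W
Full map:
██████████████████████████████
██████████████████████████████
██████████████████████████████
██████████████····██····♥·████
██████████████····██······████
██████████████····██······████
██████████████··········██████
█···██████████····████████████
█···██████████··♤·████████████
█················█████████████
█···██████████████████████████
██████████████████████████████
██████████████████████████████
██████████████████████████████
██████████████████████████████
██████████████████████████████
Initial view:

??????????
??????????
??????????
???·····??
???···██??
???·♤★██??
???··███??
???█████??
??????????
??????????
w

??????????
??????????
??????????
???···██??
???·····??
???··★██??
???·♤·██??
???··███??
???█████??
??????????

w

??????????
??????????
??????????
???···██??
???···██??
???··★··??
???···██??
???·♤·██??
???··███??
???█████??

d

??????????
??????????
??????????
??···██·??
??···██·??
??···★··??
??···███??
??·♤·███??
??··███???
??█████???

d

??????????
??????????
??????????
?···██··??
?···██··??
?····★··??
?···████??
?·♤·████??
?··███????
?█████????

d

??????????
??????????
??????????
···██···??
···██···??
·····★··??
···█████??
·♤·█████??
··███?????
█████?????

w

??????????
??????????
??????????
???██···??
···██···??
···██★··??
········??
···█████??
·♤·█████??
··███?????

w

██████████
??????????
??????????
???█████??
???██···??
···██★··??
···██···??
········??
···█████??
·♤·█████??

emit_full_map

???█████
???██···
···██★··
···██···
········
···█████
·♤·█████
··███???
█████???

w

██████████
██████████
??????????
???█████??
???█████??
???██★··??
···██···??
···██···??
········??
···█████??

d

██████████
██████████
??????????
??██████??
??██████??
??██·★··??
··██····??
··██····??
·······???
··█████???

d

██████████
██████████
??????????
?███████??
?███████??
?██··★·♥??
·██·····??
·██·····??
······????
·█████????

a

██████████
██████████
??????????
??███████?
??███████?
??██·★··♥?
··██·····?
··██·····?
·······???
··█████???

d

██████████
██████████
??????????
?███████??
?███████??
?██··★·♥??
·██·····??
·██·····??
······????
·█████????

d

██████████
██████████
??????????
████████??
████████??
██···★♥·??
██······??
██······??
·····?????
█████?????

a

██████████
██████████
??????????
?████████?
?████████?
?██··★·♥·?
·██······?
·██······?
······????
·█████????

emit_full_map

???████████
???████████
???██··★·♥·
···██······
···██······
········???
···█████???
·♤·█████???
··███??????
█████??????

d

██████████
██████████
??????????
████████??
████████??
██···★♥·??
██······??
██······??
·····?????
█████?????

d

██████████
██████████
??????????
████████??
████████??
█····★·█??
█······█??
█······█??
····??????
████??????

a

██████████
██████████
??????????
█████████?
█████████?
██···★♥·█?
██······█?
██······█?
·····?????
█████?????

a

██████████
██████████
??????????
?█████████
?█████████
?██··★·♥·█
·██······█
·██······█
······????
·█████????

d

██████████
██████████
??????????
█████████?
█████████?
██···★♥·█?
██······█?
██······█?
·····?????
█████?????

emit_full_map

???█████████
???█████████
???██···★♥·█
···██······█
···██······█
········????
···█████????
·♤·█████????
··███???????
█████???????

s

██████████
??????????
█████████?
█████████?
██····♥·█?
██···★··█?
██······█?
······██??
█████?????
█████?????

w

██████████
██████████
??????????
█████████?
█████████?
██···★♥·█?
██······█?
██······█?
······██??
█████?????

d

██████████
██████████
??????????
████████??
████████??
█····★·█??
█······█??
█······█??
·····██???
████??????

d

██████████
██████████
??????????
████████??
████████??
····♥★██??
······██??
······██??
····██????
███???????

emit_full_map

???██████████
???██████████
???██····♥★██
···██······██
···██······██
·········██??
···█████?????
·♤·█████?????
··███????????
█████????????

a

██████████
██████████
??????????
█████████?
█████████?
█····★·██?
█······██?
█······██?
·····██???
████??????

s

██████████
??????????
█████████?
█████████?
█····♥·██?
█····★·██?
█······██?
·····███??
████??????
████??????

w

██████████
██████████
??????????
█████████?
█████████?
█····★·██?
█······██?
█······██?
·····███??
████??????

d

██████████
██████████
??????????
████████??
████████??
····♥★██??
······██??
······██??
····███???
███???????

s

██████████
??????????
████████??
████████??
····♥·██??
·····★██??
······██??
····████??
███???????
███???????

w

██████████
██████████
??????????
████████??
████████??
····♥★██??
······██??
······██??
····████??
███???????

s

██████████
??????????
████████??
████████??
····♥·██??
·····★██??
······██??
····████??
███???????
███???????

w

██████████
██████████
??????????
████████??
████████??
····♥★██??
······██??
······██??
····████??
███???????

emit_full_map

???██████████
???██████████
???██····♥★██
···██······██
···██······██
·········████
···█████?????
·♤·█████?????
··███????????
█████????????

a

██████████
██████████
??????????
█████████?
█████████?
█····★·██?
█······██?
█······██?
·····████?
████??????

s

██████████
??????????
█████████?
█████████?
█····♥·██?
█····★·██?
█······██?
·····████?
████??????
████??????

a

██████████
??????????
██████████
██████████
██····♥·██
██···★··██
██······██
······████
█████?????
█████?????

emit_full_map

???██████████
???██████████
???██····♥·██
···██···★··██
···██······██
·········████
···█████?????
·♤·█████?????
··███????????
█████????????
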